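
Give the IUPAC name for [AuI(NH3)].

ammineiodogold(I)

There is no counter-ion, so the complex is neutral overall.
Ligand charges: 1×iodo (-1 each), 1×ammine (neutral); total -1. So Au + (-1) = 0, giving Au = +1.
Ligands are named alphabetically: ammine before iodo.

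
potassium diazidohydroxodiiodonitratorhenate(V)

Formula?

K[ReI2(N3)2(NO3)(OH)]

Ligands: 2 iodo (I, -1), 1 nitrato (NO3, -1), 1 hydroxo (OH, -1), 2 azido (N3, -1). Ligand charge sum = -6.
With Re in oxidation state +5, the complex ion is [Re...]^1−.
Charge balance with potassium (+1) requires 1 complex ion per 1 potassium.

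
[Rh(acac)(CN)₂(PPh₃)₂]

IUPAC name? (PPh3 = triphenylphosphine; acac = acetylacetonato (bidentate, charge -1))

(acetylacetonato)dicyanobis(triphenylphosphine)rhodium(III)

There is no counter-ion, so the complex is neutral overall.
Ligand charges: 2×triphenylphosphine (neutral), 2×cyano (-1 each), 1×acetylacetonato (-1 each); total -3. So Rh + (-3) = 0, giving Rh = +3.
Ligands are named alphabetically: acetylacetonato before cyano before triphenylphosphine.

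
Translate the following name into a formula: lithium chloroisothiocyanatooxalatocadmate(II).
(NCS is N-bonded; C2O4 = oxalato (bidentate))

Li2[Cd(C2O4)Cl(NCS)]

Ligands: 1 chloro (Cl, -1), 1 isothiocyanato (NCS, -1), 1 oxalato (C2O4, -2). Ligand charge sum = -4.
With Cd in oxidation state +2, the complex ion is [Cd...]^2−.
Charge balance with lithium (+1) requires 1 complex ion per 2 lithium.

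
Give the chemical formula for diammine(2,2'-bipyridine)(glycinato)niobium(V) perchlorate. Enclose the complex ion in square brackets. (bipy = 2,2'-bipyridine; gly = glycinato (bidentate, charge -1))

[Nb(bipy)(gly)(NH3)2](ClO4)4

Ligands: 2 ammine (NH3, neutral), 1 2,2'-bipyridine (bipy, neutral), 1 glycinato (gly, -1). Ligand charge sum = -1.
With Nb in oxidation state +5, the complex ion is [Nb...]^4+.
Charge balance with perchlorate (-1) requires 1 complex ion per 4 perchlorate.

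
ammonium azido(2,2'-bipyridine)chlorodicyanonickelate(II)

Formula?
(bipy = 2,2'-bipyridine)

Ligands: 1 chloro (Cl, -1), 1 2,2'-bipyridine (bipy, neutral), 1 azido (N3, -1), 2 cyano (CN, -1). Ligand charge sum = -4.
Charge balance with ammonium (+1) requires 1 complex ion per 2 ammonium.

(NH4)2[Ni(bipy)Cl(CN)2(N3)]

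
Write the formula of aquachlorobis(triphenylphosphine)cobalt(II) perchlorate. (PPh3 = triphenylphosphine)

[CoCl(H2O)(PPh3)2]ClO4

Ligands: 2 triphenylphosphine (PPh3, neutral), 1 chloro (Cl, -1), 1 aqua (H2O, neutral). Ligand charge sum = -1.
With Co in oxidation state +2, the complex ion is [Co...]^1+.
Charge balance with perchlorate (-1) requires 1 complex ion per 1 perchlorate.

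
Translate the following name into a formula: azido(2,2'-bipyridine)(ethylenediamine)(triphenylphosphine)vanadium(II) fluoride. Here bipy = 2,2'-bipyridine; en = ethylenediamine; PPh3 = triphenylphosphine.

Ligands: 1 2,2'-bipyridine (bipy, neutral), 1 azido (N3, -1), 1 ethylenediamine (en, neutral), 1 triphenylphosphine (PPh3, neutral). Ligand charge sum = -1.
Charge balance with fluoride (-1) requires 1 complex ion per 1 fluoride.

[V(bipy)(en)(N3)(PPh3)]F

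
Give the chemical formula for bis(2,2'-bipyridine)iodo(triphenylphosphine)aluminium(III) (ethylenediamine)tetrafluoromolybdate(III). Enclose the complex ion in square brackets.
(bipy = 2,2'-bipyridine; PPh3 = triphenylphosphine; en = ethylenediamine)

[Al(bipy)2I(PPh3)][Mo(en)F4]2

Cation [Al…]: ligand charges -1, Al(III) ⇒ ion charge 2+.
Anion [Mo…]: ligand charges -4, Mo(III) ⇒ ion charge 1−.
One 2+ cation requires 2 of the 1− anion.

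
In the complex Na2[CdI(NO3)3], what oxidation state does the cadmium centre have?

2 sodium outside the brackets (+1 each) → the complex ion is 2−.
Ligand charges: 1×I = -1; 3×NO3 = -3; sum -4.
Cd + (-4) = 2− ⇒ Cd is +2.

+2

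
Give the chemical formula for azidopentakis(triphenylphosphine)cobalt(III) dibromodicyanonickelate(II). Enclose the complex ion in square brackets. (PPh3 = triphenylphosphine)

[Co(N3)(PPh3)5][NiBr2(CN)2]

Cation [Co…]: ligand charges -1, Co(III) ⇒ ion charge 2+.
Anion [Ni…]: ligand charges -4, Ni(II) ⇒ ion charge 2−.
One 2+ cation balances one 2− anion.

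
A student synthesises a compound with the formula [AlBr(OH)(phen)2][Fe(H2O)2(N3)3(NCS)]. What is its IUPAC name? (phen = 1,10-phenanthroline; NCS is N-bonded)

bromohydroxobis(1,10-phenanthroline)aluminium(III) diaquatriazidoisothiocyanatoferrate(III)

Aluminium is always +3 in its complexes; the cation's ligand charges sum to -2, so the complex cation is 1+.
A 1:1 salt means the anion carries the equal and opposite charge, 1−.
Anion: ligand charges sum to -4; for the ion to be 1−, Fe = +3.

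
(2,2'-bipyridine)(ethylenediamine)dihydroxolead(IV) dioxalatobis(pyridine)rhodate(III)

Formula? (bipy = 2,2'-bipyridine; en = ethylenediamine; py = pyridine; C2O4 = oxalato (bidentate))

Cation [Pb…]: ligand charges -2, Pb(IV) ⇒ ion charge 2+.
Anion [Rh…]: ligand charges -4, Rh(III) ⇒ ion charge 1−.
One 2+ cation requires 2 of the 1− anion.

[Pb(bipy)(en)(OH)2][Rh(C2O4)2(py)2]2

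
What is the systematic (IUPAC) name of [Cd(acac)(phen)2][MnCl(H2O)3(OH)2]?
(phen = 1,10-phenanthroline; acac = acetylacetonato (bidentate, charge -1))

(acetylacetonato)bis(1,10-phenanthroline)cadmium(II) triaquachlorodihydroxomanganate(II)

Cadmium is always +2 in its complexes; the cation's ligand charges sum to -1, so the complex cation is 1+.
A 1:1 salt means the anion carries the equal and opposite charge, 1−.
Anion: ligand charges sum to -3; for the ion to be 1−, Mn = +2.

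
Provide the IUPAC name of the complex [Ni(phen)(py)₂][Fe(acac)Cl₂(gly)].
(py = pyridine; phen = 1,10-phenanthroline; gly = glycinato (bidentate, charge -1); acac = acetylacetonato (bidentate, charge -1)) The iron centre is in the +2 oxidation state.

(1,10-phenanthroline)bis(pyridine)nickel(II) (acetylacetonato)dichloro(glycinato)ferrate(II)

Fe is given as +2; the anion's ligand charges sum to -4, so the complex anion is 2−.
A 1:1 salt means the cation carries the equal and opposite charge, 2+.
Cation: ligand charges sum to 0; for the ion to be 2+, Ni = +2.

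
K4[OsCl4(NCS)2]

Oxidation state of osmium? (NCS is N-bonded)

4 potassium outside the brackets (+1 each) → the complex ion is 4−.
Ligand charges: 2×NCS = -2; 4×Cl = -4; sum -6.
Os + (-6) = 4− ⇒ Os is +2.

+2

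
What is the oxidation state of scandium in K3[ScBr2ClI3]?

+3

3 potassium outside the brackets (+1 each) → the complex ion is 3−.
Ligand charges: 2×Br = -2; 1×Cl = -1; 3×I = -3; sum -6.
Sc + (-6) = 3− ⇒ Sc is +3.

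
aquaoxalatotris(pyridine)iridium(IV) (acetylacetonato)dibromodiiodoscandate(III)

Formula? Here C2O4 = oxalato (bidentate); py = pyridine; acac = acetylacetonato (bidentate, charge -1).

Cation [Ir…]: ligand charges -2, Ir(IV) ⇒ ion charge 2+.
Anion [Sc…]: ligand charges -5, Sc(III) ⇒ ion charge 2−.

[Ir(C2O4)(H2O)(py)3][Sc(acac)Br2I2]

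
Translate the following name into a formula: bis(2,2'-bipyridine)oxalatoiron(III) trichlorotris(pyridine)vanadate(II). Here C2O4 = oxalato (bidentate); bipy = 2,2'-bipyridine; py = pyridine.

Cation [Fe…]: ligand charges -2, Fe(III) ⇒ ion charge 1+.
Anion [V…]: ligand charges -3, V(II) ⇒ ion charge 1−.

[Fe(bipy)2(C2O4)][VCl3(py)3]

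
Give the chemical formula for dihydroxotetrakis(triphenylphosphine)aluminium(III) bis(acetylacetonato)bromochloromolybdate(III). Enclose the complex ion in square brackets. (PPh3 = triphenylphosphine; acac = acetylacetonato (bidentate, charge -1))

[Al(OH)2(PPh3)4][Mo(acac)2BrCl]

Cation [Al…]: ligand charges -2, Al(III) ⇒ ion charge 1+.
Anion [Mo…]: ligand charges -4, Mo(III) ⇒ ion charge 1−.
One 1+ cation balances one 1− anion.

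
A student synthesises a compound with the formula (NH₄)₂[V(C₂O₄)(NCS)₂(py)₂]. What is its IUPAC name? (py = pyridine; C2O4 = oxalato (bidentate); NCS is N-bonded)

The 2 ammonium counter-ions carry a total charge of +2, so each complex ion is 2−.
Ligand charges: 2×pyridine (neutral), 1×oxalato (-2 each), 2×isothiocyanato (-1 each); total -4. So V + (-4) = 2−, giving V = +2.
Ligands are named alphabetically: isothiocyanato before oxalato before pyridine.
The complex ion is anionic, so vanadium takes the -ate form vanadate(II).

ammonium diisothiocyanatooxalatobis(pyridine)vanadate(II)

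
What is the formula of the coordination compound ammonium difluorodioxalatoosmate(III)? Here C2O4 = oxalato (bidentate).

Ligands: 2 oxalato (C2O4, -2), 2 fluoro (F, -1). Ligand charge sum = -6.
With Os in oxidation state +3, the complex ion is [Os...]^3−.
Charge balance with ammonium (+1) requires 1 complex ion per 3 ammonium.

(NH4)3[Os(C2O4)2F2]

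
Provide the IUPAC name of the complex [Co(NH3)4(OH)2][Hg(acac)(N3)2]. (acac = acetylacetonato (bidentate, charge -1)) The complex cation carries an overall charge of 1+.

tetraamminedihydroxocobalt(III) (acetylacetonato)diazidomercurate(II)

The complex cation is given as 1+; its ligand charges sum to -2, so Co = +3.
A 1:1 salt means the anion carries the equal and opposite charge, 1−.
Anion: ligand charges sum to -3; for the ion to be 1−, Hg = +2.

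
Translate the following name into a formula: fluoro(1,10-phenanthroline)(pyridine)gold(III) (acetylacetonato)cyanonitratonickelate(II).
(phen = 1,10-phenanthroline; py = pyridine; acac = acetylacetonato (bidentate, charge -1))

Cation [Au…]: ligand charges -1, Au(III) ⇒ ion charge 2+.
Anion [Ni…]: ligand charges -3, Ni(II) ⇒ ion charge 1−.

[AuF(phen)(py)][Ni(acac)(CN)(NO3)]2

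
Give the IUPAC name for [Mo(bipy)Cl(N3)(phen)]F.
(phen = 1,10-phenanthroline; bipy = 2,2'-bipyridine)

azido(2,2'-bipyridine)chloro(1,10-phenanthroline)molybdenum(III) fluoride

The 1 fluoride counter-ion carries a total charge of -1, so each complex ion is 1+.
Ligand charges: 1×chloro (-1 each), 1×azido (-1 each), 1×1,10-phenanthroline (neutral), 1×2,2'-bipyridine (neutral); total -2. So Mo + (-2) = 1+, giving Mo = +3.
Ligands are named alphabetically: azido before bipyridine before chloro before phenanthroline.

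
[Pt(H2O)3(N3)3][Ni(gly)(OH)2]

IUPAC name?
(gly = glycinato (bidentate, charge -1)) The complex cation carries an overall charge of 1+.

triaquatriazidoplatinum(IV) (glycinato)dihydroxonickelate(II)

Both ions are complex: the cation is named first with the plain metal name, the anion second with the -ate form; each ion's ligands are alphabetised independently.
The complex cation is given as 1+; its ligand charges sum to -3, so Pt = +4.
A 1:1 salt means the anion carries the equal and opposite charge, 1−.
Anion: ligand charges sum to -3; for the ion to be 1−, Ni = +2.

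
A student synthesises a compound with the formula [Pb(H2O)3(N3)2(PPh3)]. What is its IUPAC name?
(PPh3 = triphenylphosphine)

triaquadiazido(triphenylphosphine)lead(II)

There is no counter-ion, so the complex is neutral overall.
Ligand charges: 1×triphenylphosphine (neutral), 3×aqua (neutral), 2×azido (-1 each); total -2. So Pb + (-2) = 0, giving Pb = +2.
Ligands are named alphabetically: aqua before azido before triphenylphosphine.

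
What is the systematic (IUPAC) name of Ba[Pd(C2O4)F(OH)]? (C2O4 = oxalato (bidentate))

barium fluorohydroxooxalatopalladate(II)

The 1 barium counter-ion carries a total charge of +2, so each complex ion is 2−.
Ligand charges: 1×oxalato (-2 each), 1×fluoro (-1 each), 1×hydroxo (-1 each); total -4. So Pd + (-4) = 2−, giving Pd = +2.
Ligands are named alphabetically: fluoro before hydroxo before oxalato.
The complex ion is anionic, so palladium takes the -ate form palladate(II).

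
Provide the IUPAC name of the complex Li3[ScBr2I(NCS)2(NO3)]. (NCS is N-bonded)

The 3 lithium counter-ions carry a total charge of +3, so each complex ion is 3−.
Ligand charges: 1×iodo (-1 each), 1×nitrato (-1 each), 2×bromo (-1 each), 2×isothiocyanato (-1 each); total -6. So Sc + (-6) = 3−, giving Sc = +3.
Ligands are named alphabetically: bromo before iodo before isothiocyanato before nitrato.
The complex ion is anionic, so scandium takes the -ate form scandate(III).

lithium dibromoiododiisothiocyanatonitratoscandate(III)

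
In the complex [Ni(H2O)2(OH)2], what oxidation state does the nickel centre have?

No counter-ion: the bracketed complex is neutral.
Ligand charges: 2×OH = -2; 2×H2O neutral; sum -2.
Ni + (-2) = 0 ⇒ Ni is +2.

+2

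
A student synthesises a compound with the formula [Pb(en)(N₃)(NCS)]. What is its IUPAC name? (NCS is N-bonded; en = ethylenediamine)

azido(ethylenediamine)isothiocyanatolead(II)

There is no counter-ion, so the complex is neutral overall.
Ligand charges: 1×isothiocyanato (-1 each), 1×azido (-1 each), 1×ethylenediamine (neutral); total -2. So Pb + (-2) = 0, giving Pb = +2.
Ligands are named alphabetically: azido before ethylenediamine before isothiocyanato.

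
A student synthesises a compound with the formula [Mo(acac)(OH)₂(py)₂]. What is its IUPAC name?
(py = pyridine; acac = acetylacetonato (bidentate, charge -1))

(acetylacetonato)dihydroxobis(pyridine)molybdenum(III)

There is no counter-ion, so the complex is neutral overall.
Ligand charges: 2×pyridine (neutral), 1×acetylacetonato (-1 each), 2×hydroxo (-1 each); total -3. So Mo + (-3) = 0, giving Mo = +3.
Ligands are named alphabetically: acetylacetonato before hydroxo before pyridine.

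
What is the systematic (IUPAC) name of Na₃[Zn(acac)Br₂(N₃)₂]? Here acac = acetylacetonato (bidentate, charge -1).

sodium (acetylacetonato)diazidodibromozincate(II)

The 3 sodium counter-ions carry a total charge of +3, so each complex ion is 3−.
Ligand charges: 2×azido (-1 each), 1×acetylacetonato (-1 each), 2×bromo (-1 each); total -5. So Zn + (-5) = 3−, giving Zn = +2.
Ligands are named alphabetically: acetylacetonato before azido before bromo.
The complex ion is anionic, so zinc takes the -ate form zincate(II).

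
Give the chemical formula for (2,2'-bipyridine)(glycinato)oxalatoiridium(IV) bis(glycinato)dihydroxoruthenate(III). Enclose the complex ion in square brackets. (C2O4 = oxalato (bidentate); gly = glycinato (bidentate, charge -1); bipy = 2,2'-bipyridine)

Cation [Ir…]: ligand charges -3, Ir(IV) ⇒ ion charge 1+.
Anion [Ru…]: ligand charges -4, Ru(III) ⇒ ion charge 1−.
One 1+ cation balances one 1− anion.

[Ir(bipy)(C2O4)(gly)][Ru(gly)2(OH)2]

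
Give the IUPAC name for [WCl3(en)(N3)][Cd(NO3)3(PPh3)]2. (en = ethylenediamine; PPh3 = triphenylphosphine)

Both ions are complex: the cation is named first with the plain metal name, the anion second with the -ate form; each ion's ligands are alphabetised independently.
Cadmium is always +2 in its complexes; the anion's ligand charges sum to -3, so the complex anion is 1−.
With 2 anions per cation, the cation must be 2×1 = 2+.
Cation: ligand charges sum to -4; for the ion to be 2+, W = +6.

azidotrichloro(ethylenediamine)tungsten(VI) trinitrato(triphenylphosphine)cadmate(II)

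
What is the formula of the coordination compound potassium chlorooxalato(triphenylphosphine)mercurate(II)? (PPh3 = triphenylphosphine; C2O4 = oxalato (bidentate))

Ligands: 1 chloro (Cl, -1), 1 triphenylphosphine (PPh3, neutral), 1 oxalato (C2O4, -2). Ligand charge sum = -3.
With Hg in oxidation state +2, the complex ion is [Hg...]^1−.
Charge balance with potassium (+1) requires 1 complex ion per 1 potassium.

K[Hg(C2O4)Cl(PPh3)]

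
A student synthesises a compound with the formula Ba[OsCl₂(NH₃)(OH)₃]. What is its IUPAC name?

The 1 barium counter-ion carries a total charge of +2, so each complex ion is 2−.
Ligand charges: 2×chloro (-1 each), 3×hydroxo (-1 each), 1×ammine (neutral); total -5. So Os + (-5) = 2−, giving Os = +3.
Ligands are named alphabetically: ammine before chloro before hydroxo.
The complex ion is anionic, so osmium takes the -ate form osmate(III).

barium amminedichlorotrihydroxoosmate(III)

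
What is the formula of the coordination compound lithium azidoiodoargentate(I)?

Li[AgI(N3)]

Ligands: 1 azido (N3, -1), 1 iodo (I, -1). Ligand charge sum = -2.
Charge balance with lithium (+1) requires 1 complex ion per 1 lithium.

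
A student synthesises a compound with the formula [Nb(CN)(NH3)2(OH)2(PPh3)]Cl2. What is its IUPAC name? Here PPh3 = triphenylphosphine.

The 2 chloride counter-ions carry a total charge of -2, so each complex ion is 2+.
Ligand charges: 2×ammine (neutral), 1×cyano (-1 each), 1×triphenylphosphine (neutral), 2×hydroxo (-1 each); total -3. So Nb + (-3) = 2+, giving Nb = +5.
Ligands are named alphabetically: ammine before cyano before hydroxo before triphenylphosphine.

diamminecyanodihydroxo(triphenylphosphine)niobium(V) chloride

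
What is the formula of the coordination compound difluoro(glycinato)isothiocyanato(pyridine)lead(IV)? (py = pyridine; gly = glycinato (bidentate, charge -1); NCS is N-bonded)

Ligands: 1 pyridine (py, neutral), 1 glycinato (gly, -1), 1 isothiocyanato (NCS, -1), 2 fluoro (F, -1). Ligand charge sum = -4.
With Pb in oxidation state +4, the complex ion is [Pb...].

[PbF2(gly)(NCS)(py)]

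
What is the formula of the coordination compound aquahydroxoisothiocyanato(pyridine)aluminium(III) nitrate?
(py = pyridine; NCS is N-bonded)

Ligands: 1 aqua (H2O, neutral), 1 pyridine (py, neutral), 1 isothiocyanato (NCS, -1), 1 hydroxo (OH, -1). Ligand charge sum = -2.
With Al in oxidation state +3, the complex ion is [Al...]^1+.
Charge balance with nitrate (-1) requires 1 complex ion per 1 nitrate.

[Al(H2O)(NCS)(OH)(py)]NO3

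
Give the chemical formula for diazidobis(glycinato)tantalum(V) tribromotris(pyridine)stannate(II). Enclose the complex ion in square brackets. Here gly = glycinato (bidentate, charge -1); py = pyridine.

[Ta(gly)2(N3)2][SnBr3(py)3]

Cation [Ta…]: ligand charges -4, Ta(V) ⇒ ion charge 1+.
Anion [Sn…]: ligand charges -3, Sn(II) ⇒ ion charge 1−.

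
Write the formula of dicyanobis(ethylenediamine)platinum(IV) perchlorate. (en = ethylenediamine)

Ligands: 2 ethylenediamine (en, neutral), 2 cyano (CN, -1). Ligand charge sum = -2.
With Pt in oxidation state +4, the complex ion is [Pt...]^2+.
Charge balance with perchlorate (-1) requires 1 complex ion per 2 perchlorate.

[Pt(CN)2(en)2](ClO4)2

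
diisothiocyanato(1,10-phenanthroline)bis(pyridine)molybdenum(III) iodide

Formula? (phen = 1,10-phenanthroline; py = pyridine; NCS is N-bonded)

Ligands: 1 1,10-phenanthroline (phen, neutral), 2 pyridine (py, neutral), 2 isothiocyanato (NCS, -1). Ligand charge sum = -2.
With Mo in oxidation state +3, the complex ion is [Mo...]^1+.
Charge balance with iodide (-1) requires 1 complex ion per 1 iodide.

[Mo(NCS)2(phen)(py)2]I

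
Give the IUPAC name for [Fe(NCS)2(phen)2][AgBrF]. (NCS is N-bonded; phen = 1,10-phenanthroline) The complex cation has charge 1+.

Both ions are complex: the cation is named first with the plain metal name, the anion second with the -ate form; each ion's ligands are alphabetised independently.
The complex cation is given as 1+; its ligand charges sum to -2, so Fe = +3.
A 1:1 salt means the anion carries the equal and opposite charge, 1−.
Anion: ligand charges sum to -2; for the ion to be 1−, Ag = +1.

diisothiocyanatobis(1,10-phenanthroline)iron(III) bromofluoroargentate(I)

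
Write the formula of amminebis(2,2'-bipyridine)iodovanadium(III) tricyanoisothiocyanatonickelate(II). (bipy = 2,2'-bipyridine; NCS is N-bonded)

[V(bipy)2I(NH3)][Ni(CN)3(NCS)]

Cation [V…]: ligand charges -1, V(III) ⇒ ion charge 2+.
Anion [Ni…]: ligand charges -4, Ni(II) ⇒ ion charge 2−.
One 2+ cation balances one 2− anion.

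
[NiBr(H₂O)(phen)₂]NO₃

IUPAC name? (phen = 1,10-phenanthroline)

aquabromobis(1,10-phenanthroline)nickel(II) nitrate

The 1 nitrate counter-ion carries a total charge of -1, so each complex ion is 1+.
Ligand charges: 1×aqua (neutral), 1×bromo (-1 each), 2×1,10-phenanthroline (neutral); total -1. So Ni + (-1) = 1+, giving Ni = +2.
Ligands are named alphabetically: aqua before bromo before phenanthroline.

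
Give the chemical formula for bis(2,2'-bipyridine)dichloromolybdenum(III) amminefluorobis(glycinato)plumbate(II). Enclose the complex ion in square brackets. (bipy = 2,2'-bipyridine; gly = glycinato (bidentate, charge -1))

[Mo(bipy)2Cl2][PbF(gly)2(NH3)]

Cation [Mo…]: ligand charges -2, Mo(III) ⇒ ion charge 1+.
Anion [Pb…]: ligand charges -3, Pb(II) ⇒ ion charge 1−.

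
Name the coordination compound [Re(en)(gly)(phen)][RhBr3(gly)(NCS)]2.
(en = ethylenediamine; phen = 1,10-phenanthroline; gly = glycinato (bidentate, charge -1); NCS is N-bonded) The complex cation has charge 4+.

Both ions are complex: the cation is named first with the plain metal name, the anion second with the -ate form; each ion's ligands are alphabetised independently.
The complex cation is given as 4+; its ligand charges sum to -1, so Re = +5.
With 2 anions per cation, each anion must be 4/2 = 2−.
Anion: ligand charges sum to -5; for the ion to be 2−, Rh = +3.

(ethylenediamine)(glycinato)(1,10-phenanthroline)rhenium(V) tribromo(glycinato)isothiocyanatorhodate(III)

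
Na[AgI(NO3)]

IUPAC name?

The 1 sodium counter-ion carries a total charge of +1, so each complex ion is 1−.
Ligand charges: 1×iodo (-1 each), 1×nitrato (-1 each); total -2. So Ag + (-2) = 1−, giving Ag = +1.
Ligands are named alphabetically: iodo before nitrato.
The complex ion is anionic, so silver takes the -ate form argentate(I).

sodium iodonitratoargentate(I)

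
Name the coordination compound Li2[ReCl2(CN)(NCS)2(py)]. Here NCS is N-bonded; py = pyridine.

lithium dichlorocyanodiisothiocyanato(pyridine)rhenate(III)

The 2 lithium counter-ions carry a total charge of +2, so each complex ion is 2−.
Ligand charges: 2×chloro (-1 each), 1×cyano (-1 each), 2×isothiocyanato (-1 each), 1×pyridine (neutral); total -5. So Re + (-5) = 2−, giving Re = +3.
The complex ion is anionic, so rhenium takes the -ate form rhenate(III).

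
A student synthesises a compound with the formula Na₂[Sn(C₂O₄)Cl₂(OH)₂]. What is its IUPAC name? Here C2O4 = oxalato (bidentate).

sodium dichlorodihydroxooxalatostannate(IV)

The 2 sodium counter-ions carry a total charge of +2, so each complex ion is 2−.
Ligand charges: 2×hydroxo (-1 each), 1×oxalato (-2 each), 2×chloro (-1 each); total -6. So Sn + (-6) = 2−, giving Sn = +4.
Ligands are named alphabetically: chloro before hydroxo before oxalato.
The complex ion is anionic, so tin takes the -ate form stannate(IV).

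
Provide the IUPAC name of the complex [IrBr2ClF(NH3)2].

diamminedibromochlorofluoroiridium(IV)

There is no counter-ion, so the complex is neutral overall.
Ligand charges: 2×bromo (-1 each), 1×chloro (-1 each), 2×ammine (neutral), 1×fluoro (-1 each); total -4. So Ir + (-4) = 0, giving Ir = +4.
Ligands are named alphabetically: ammine before bromo before chloro before fluoro.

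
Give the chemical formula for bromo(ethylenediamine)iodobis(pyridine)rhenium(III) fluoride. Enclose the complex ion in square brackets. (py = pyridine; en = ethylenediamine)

[ReBr(en)I(py)2]F

Ligands: 1 bromo (Br, -1), 2 pyridine (py, neutral), 1 iodo (I, -1), 1 ethylenediamine (en, neutral). Ligand charge sum = -2.
With Re in oxidation state +3, the complex ion is [Re...]^1+.
Charge balance with fluoride (-1) requires 1 complex ion per 1 fluoride.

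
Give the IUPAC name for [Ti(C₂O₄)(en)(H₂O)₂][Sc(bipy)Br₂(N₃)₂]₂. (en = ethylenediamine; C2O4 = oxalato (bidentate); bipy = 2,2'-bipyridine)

Scandium is always +3 in its complexes; the anion's ligand charges sum to -4, so the complex anion is 1−.
With 2 anions per cation, the cation must be 2×1 = 2+.
Cation: ligand charges sum to -2; for the ion to be 2+, Ti = +4.

diaqua(ethylenediamine)oxalatotitanium(IV) diazido(2,2'-bipyridine)dibromoscandate(III)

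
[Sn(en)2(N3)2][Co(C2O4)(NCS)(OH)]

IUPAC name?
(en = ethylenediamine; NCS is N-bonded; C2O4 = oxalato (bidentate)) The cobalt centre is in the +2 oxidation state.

Both ions are complex: the cation is named first with the plain metal name, the anion second with the -ate form; each ion's ligands are alphabetised independently.
Co is given as +2; the anion's ligand charges sum to -4, so the complex anion is 2−.
A 1:1 salt means the cation carries the equal and opposite charge, 2+.
Cation: ligand charges sum to -2; for the ion to be 2+, Sn = +4.

diazidobis(ethylenediamine)tin(IV) hydroxoisothiocyanatooxalatocobaltate(II)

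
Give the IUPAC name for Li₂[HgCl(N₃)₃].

The 2 lithium counter-ions carry a total charge of +2, so each complex ion is 2−.
Ligand charges: 3×azido (-1 each), 1×chloro (-1 each); total -4. So Hg + (-4) = 2−, giving Hg = +2.
The complex ion is anionic, so mercury takes the -ate form mercurate(II).

lithium triazidochloromercurate(II)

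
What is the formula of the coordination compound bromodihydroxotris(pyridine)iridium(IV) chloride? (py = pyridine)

[IrBr(OH)2(py)3]Cl

Ligands: 3 pyridine (py, neutral), 1 bromo (Br, -1), 2 hydroxo (OH, -1). Ligand charge sum = -3.
With Ir in oxidation state +4, the complex ion is [Ir...]^1+.
Charge balance with chloride (-1) requires 1 complex ion per 1 chloride.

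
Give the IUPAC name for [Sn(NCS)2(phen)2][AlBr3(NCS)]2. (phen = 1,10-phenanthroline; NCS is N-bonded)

Both ions are complex: the cation is named first with the plain metal name, the anion second with the -ate form; each ion's ligands are alphabetised independently.
Aluminium is always +3 in its complexes; the anion's ligand charges sum to -4, so the complex anion is 1−.
With 2 anions per cation, the cation must be 2×1 = 2+.
Cation: ligand charges sum to -2; for the ion to be 2+, Sn = +4.

diisothiocyanatobis(1,10-phenanthroline)tin(IV) tribromoisothiocyanatoaluminate(III)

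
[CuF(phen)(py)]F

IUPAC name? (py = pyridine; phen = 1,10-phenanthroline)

The 1 fluoride counter-ion carries a total charge of -1, so each complex ion is 1+.
Ligand charges: 1×pyridine (neutral), 1×1,10-phenanthroline (neutral), 1×fluoro (-1 each); total -1. So Cu + (-1) = 1+, giving Cu = +2.
Ligands are named alphabetically: fluoro before phenanthroline before pyridine.

fluoro(1,10-phenanthroline)(pyridine)copper(II) fluoride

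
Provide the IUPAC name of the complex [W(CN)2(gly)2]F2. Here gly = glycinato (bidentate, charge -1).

The 2 fluoride counter-ions carry a total charge of -2, so each complex ion is 2+.
Ligand charges: 2×glycinato (-1 each), 2×cyano (-1 each); total -4. So W + (-4) = 2+, giving W = +6.
Ligands are named alphabetically: cyano before glycinato.

dicyanobis(glycinato)tungsten(VI) fluoride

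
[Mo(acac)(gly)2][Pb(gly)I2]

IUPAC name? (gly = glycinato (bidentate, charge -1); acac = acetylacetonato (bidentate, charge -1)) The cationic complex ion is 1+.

The complex cation is given as 1+; its ligand charges sum to -3, so Mo = +4.
A 1:1 salt means the anion carries the equal and opposite charge, 1−.
Anion: ligand charges sum to -3; for the ion to be 1−, Pb = +2.

(acetylacetonato)bis(glycinato)molybdenum(IV) (glycinato)diiodoplumbate(II)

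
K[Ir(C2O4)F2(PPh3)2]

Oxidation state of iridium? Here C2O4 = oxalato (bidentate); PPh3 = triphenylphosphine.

1 potassium outside the brackets (+1 each) → the complex ion is 1−.
Ligand charges: 1×C2O4 = -2; 2×F = -2; 2×PPh3 neutral; sum -4.
Ir + (-4) = 1− ⇒ Ir is +3.

+3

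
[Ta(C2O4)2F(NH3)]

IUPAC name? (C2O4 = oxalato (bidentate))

There is no counter-ion, so the complex is neutral overall.
Ligand charges: 1×fluoro (-1 each), 2×oxalato (-2 each), 1×ammine (neutral); total -5. So Ta + (-5) = 0, giving Ta = +5.
Ligands are named alphabetically: ammine before fluoro before oxalato.

amminefluorodioxalatotantalum(V)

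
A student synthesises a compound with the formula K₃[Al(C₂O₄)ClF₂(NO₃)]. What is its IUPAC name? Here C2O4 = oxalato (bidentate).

The 3 potassium counter-ions carry a total charge of +3, so each complex ion is 3−.
Ligand charges: 1×chloro (-1 each), 2×fluoro (-1 each), 1×nitrato (-1 each), 1×oxalato (-2 each); total -6. So Al + (-6) = 3−, giving Al = +3.
Ligands are named alphabetically: chloro before fluoro before nitrato before oxalato.
The complex ion is anionic, so aluminium takes the -ate form aluminate(III).

potassium chlorodifluoronitratooxalatoaluminate(III)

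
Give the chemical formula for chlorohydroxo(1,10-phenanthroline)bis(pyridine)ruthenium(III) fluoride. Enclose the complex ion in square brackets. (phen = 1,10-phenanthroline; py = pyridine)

[RuCl(OH)(phen)(py)2]F

Ligands: 1 1,10-phenanthroline (phen, neutral), 1 chloro (Cl, -1), 2 pyridine (py, neutral), 1 hydroxo (OH, -1). Ligand charge sum = -2.
With Ru in oxidation state +3, the complex ion is [Ru...]^1+.
Charge balance with fluoride (-1) requires 1 complex ion per 1 fluoride.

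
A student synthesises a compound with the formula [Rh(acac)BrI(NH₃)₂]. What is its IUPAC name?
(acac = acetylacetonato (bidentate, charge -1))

(acetylacetonato)diamminebromoiodorhodium(III)

There is no counter-ion, so the complex is neutral overall.
Ligand charges: 2×ammine (neutral), 1×iodo (-1 each), 1×acetylacetonato (-1 each), 1×bromo (-1 each); total -3. So Rh + (-3) = 0, giving Rh = +3.
Ligands are named alphabetically: acetylacetonato before ammine before bromo before iodo.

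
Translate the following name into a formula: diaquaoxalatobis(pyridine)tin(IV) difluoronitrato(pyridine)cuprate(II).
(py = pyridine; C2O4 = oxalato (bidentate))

Cation [Sn…]: ligand charges -2, Sn(IV) ⇒ ion charge 2+.
Anion [Cu…]: ligand charges -3, Cu(II) ⇒ ion charge 1−.
One 2+ cation requires 2 of the 1− anion.

[Sn(C2O4)(H2O)2(py)2][CuF2(NO3)(py)]2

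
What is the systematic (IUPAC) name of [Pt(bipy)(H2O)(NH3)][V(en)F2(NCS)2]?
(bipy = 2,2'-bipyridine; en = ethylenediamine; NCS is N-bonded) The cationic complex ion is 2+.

ammineaqua(2,2'-bipyridine)platinum(II) (ethylenediamine)difluorodiisothiocyanatovanadate(II)

Both ions are complex: the cation is named first with the plain metal name, the anion second with the -ate form; each ion's ligands are alphabetised independently.
The complex cation is given as 2+; its ligand charges sum to 0, so Pt = +2.
A 1:1 salt means the anion carries the equal and opposite charge, 2−.
Anion: ligand charges sum to -4; for the ion to be 2−, V = +2.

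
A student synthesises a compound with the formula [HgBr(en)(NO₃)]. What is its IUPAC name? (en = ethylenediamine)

There is no counter-ion, so the complex is neutral overall.
Ligand charges: 1×nitrato (-1 each), 1×ethylenediamine (neutral), 1×bromo (-1 each); total -2. So Hg + (-2) = 0, giving Hg = +2.
Ligands are named alphabetically: bromo before ethylenediamine before nitrato.

bromo(ethylenediamine)nitratomercury(II)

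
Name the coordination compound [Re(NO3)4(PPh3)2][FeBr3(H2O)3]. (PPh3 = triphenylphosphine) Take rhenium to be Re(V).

tetranitratobis(triphenylphosphine)rhenium(V) triaquatribromoferrate(II)

Re is given as +5; the cation's ligand charges sum to -4, so the complex cation is 1+.
A 1:1 salt means the anion carries the equal and opposite charge, 1−.
Anion: ligand charges sum to -3; for the ion to be 1−, Fe = +2.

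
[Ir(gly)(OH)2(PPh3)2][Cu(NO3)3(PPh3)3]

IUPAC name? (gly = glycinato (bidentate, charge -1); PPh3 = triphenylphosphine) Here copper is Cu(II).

(glycinato)dihydroxobis(triphenylphosphine)iridium(IV) trinitratotris(triphenylphosphine)cuprate(II)

Cu is given as +2; the anion's ligand charges sum to -3, so the complex anion is 1−.
A 1:1 salt means the cation carries the equal and opposite charge, 1+.
Cation: ligand charges sum to -3; for the ion to be 1+, Ir = +4.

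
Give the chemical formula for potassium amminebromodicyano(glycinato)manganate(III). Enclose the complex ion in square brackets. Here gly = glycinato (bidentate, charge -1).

K[MnBr(CN)2(gly)(NH3)]

Ligands: 1 ammine (NH3, neutral), 2 cyano (CN, -1), 1 bromo (Br, -1), 1 glycinato (gly, -1). Ligand charge sum = -4.
With Mn in oxidation state +3, the complex ion is [Mn...]^1−.
Charge balance with potassium (+1) requires 1 complex ion per 1 potassium.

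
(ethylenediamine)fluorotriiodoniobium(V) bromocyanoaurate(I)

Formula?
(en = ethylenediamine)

[Nb(en)FI3][AuBr(CN)]

Cation [Nb…]: ligand charges -4, Nb(V) ⇒ ion charge 1+.
Anion [Au…]: ligand charges -2, Au(I) ⇒ ion charge 1−.
One 1+ cation balances one 1− anion.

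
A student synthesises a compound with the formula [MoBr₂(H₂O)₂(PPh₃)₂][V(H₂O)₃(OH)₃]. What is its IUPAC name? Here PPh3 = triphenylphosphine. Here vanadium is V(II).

diaquadibromobis(triphenylphosphine)molybdenum(III) triaquatrihydroxovanadate(II)

Both ions are complex: the cation is named first with the plain metal name, the anion second with the -ate form; each ion's ligands are alphabetised independently.
V is given as +2; the anion's ligand charges sum to -3, so the complex anion is 1−.
A 1:1 salt means the cation carries the equal and opposite charge, 1+.
Cation: ligand charges sum to -2; for the ion to be 1+, Mo = +3.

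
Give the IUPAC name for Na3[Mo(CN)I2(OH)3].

The 3 sodium counter-ions carry a total charge of +3, so each complex ion is 3−.
Ligand charges: 1×cyano (-1 each), 2×iodo (-1 each), 3×hydroxo (-1 each); total -6. So Mo + (-6) = 3−, giving Mo = +3.
The complex ion is anionic, so molybdenum takes the -ate form molybdate(III).

sodium cyanotrihydroxodiiodomolybdate(III)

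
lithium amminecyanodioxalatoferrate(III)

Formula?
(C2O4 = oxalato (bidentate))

Li2[Fe(C2O4)2(CN)(NH3)]

Ligands: 2 oxalato (C2O4, -2), 1 cyano (CN, -1), 1 ammine (NH3, neutral). Ligand charge sum = -5.
Charge balance with lithium (+1) requires 1 complex ion per 2 lithium.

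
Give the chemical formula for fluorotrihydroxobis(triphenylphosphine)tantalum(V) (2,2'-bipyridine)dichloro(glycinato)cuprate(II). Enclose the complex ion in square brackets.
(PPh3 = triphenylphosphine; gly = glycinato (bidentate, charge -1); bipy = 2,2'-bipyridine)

Cation [Ta…]: ligand charges -4, Ta(V) ⇒ ion charge 1+.
Anion [Cu…]: ligand charges -3, Cu(II) ⇒ ion charge 1−.

[TaF(OH)3(PPh3)2][Cu(bipy)Cl2(gly)]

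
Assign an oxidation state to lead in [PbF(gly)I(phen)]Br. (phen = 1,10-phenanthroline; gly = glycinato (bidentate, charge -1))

1 bromide outside the brackets (-1 each) → the complex ion is 1+.
Ligand charges: 1×phen neutral; 1×I = -1; 1×gly = -1; 1×F = -1; sum -3.
Pb + (-3) = 1+ ⇒ Pb is +4.

+4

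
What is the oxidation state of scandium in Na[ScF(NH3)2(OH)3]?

1 sodium outside the brackets (+1 each) → the complex ion is 1−.
Ligand charges: 1×F = -1; 2×NH3 neutral; 3×OH = -3; sum -4.
Sc + (-4) = 1− ⇒ Sc is +3.

+3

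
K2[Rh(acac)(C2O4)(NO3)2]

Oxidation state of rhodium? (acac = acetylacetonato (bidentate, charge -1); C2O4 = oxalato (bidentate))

+3

2 potassium outside the brackets (+1 each) → the complex ion is 2−.
Ligand charges: 1×acac = -1; 2×NO3 = -2; 1×C2O4 = -2; sum -5.
Rh + (-5) = 2− ⇒ Rh is +3.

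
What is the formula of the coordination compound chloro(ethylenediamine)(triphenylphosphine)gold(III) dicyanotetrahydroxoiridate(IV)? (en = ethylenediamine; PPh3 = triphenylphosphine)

Cation [Au…]: ligand charges -1, Au(III) ⇒ ion charge 2+.
Anion [Ir…]: ligand charges -6, Ir(IV) ⇒ ion charge 2−.
One 2+ cation balances one 2− anion.

[AuCl(en)(PPh3)][Ir(CN)2(OH)4]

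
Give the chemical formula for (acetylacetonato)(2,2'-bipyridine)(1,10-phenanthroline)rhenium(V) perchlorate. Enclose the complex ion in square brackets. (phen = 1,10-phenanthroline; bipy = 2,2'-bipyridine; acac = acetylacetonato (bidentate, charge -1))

[Re(acac)(bipy)(phen)](ClO4)4

Ligands: 1 1,10-phenanthroline (phen, neutral), 1 2,2'-bipyridine (bipy, neutral), 1 acetylacetonato (acac, -1). Ligand charge sum = -1.
With Re in oxidation state +5, the complex ion is [Re...]^4+.
Charge balance with perchlorate (-1) requires 1 complex ion per 4 perchlorate.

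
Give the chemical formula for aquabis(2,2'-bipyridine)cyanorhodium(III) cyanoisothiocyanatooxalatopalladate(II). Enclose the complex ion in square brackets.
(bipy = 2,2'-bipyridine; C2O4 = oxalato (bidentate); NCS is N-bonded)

[Rh(bipy)2(CN)(H2O)][Pd(C2O4)(CN)(NCS)]

Cation [Rh…]: ligand charges -1, Rh(III) ⇒ ion charge 2+.
Anion [Pd…]: ligand charges -4, Pd(II) ⇒ ion charge 2−.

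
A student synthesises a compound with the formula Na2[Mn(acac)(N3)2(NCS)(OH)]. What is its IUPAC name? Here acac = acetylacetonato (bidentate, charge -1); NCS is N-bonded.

sodium (acetylacetonato)diazidohydroxoisothiocyanatomanganate(III)

The 2 sodium counter-ions carry a total charge of +2, so each complex ion is 2−.
Ligand charges: 1×acetylacetonato (-1 each), 1×isothiocyanato (-1 each), 2×azido (-1 each), 1×hydroxo (-1 each); total -5. So Mn + (-5) = 2−, giving Mn = +3.
Ligands are named alphabetically: acetylacetonato before azido before hydroxo before isothiocyanato.
The complex ion is anionic, so manganese takes the -ate form manganate(III).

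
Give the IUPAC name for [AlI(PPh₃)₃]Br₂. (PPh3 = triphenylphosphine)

iodotris(triphenylphosphine)aluminium(III) bromide

The 2 bromide counter-ions carry a total charge of -2, so each complex ion is 2+.
Ligand charges: 1×iodo (-1 each), 3×triphenylphosphine (neutral); total -1. So Al + (-1) = 2+, giving Al = +3.
Ligands are named alphabetically: iodo before triphenylphosphine.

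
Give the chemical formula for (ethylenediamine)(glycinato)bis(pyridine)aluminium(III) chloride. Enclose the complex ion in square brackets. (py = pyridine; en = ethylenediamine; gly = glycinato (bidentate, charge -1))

Ligands: 2 pyridine (py, neutral), 1 ethylenediamine (en, neutral), 1 glycinato (gly, -1). Ligand charge sum = -1.
Charge balance with chloride (-1) requires 1 complex ion per 2 chloride.

[Al(en)(gly)(py)2]Cl2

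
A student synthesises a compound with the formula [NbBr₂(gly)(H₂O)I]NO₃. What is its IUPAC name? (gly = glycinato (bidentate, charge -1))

aquadibromo(glycinato)iodoniobium(V) nitrate

The 1 nitrate counter-ion carries a total charge of -1, so each complex ion is 1+.
Ligand charges: 1×iodo (-1 each), 1×aqua (neutral), 1×glycinato (-1 each), 2×bromo (-1 each); total -4. So Nb + (-4) = 1+, giving Nb = +5.
Ligands are named alphabetically: aqua before bromo before glycinato before iodo.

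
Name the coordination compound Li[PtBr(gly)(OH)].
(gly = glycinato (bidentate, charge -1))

lithium bromo(glycinato)hydroxoplatinate(II)

The 1 lithium counter-ion carries a total charge of +1, so each complex ion is 1−.
Ligand charges: 1×hydroxo (-1 each), 1×bromo (-1 each), 1×glycinato (-1 each); total -3. So Pt + (-3) = 1−, giving Pt = +2.
The complex ion is anionic, so platinum takes the -ate form platinate(II).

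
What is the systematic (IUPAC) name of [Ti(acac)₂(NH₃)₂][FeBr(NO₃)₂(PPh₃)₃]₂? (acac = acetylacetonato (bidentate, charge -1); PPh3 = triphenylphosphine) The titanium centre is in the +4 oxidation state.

bis(acetylacetonato)diamminetitanium(IV) bromodinitratotris(triphenylphosphine)ferrate(II)

Both ions are complex: the cation is named first with the plain metal name, the anion second with the -ate form; each ion's ligands are alphabetised independently.
Ti is given as +4; the cation's ligand charges sum to -2, so the complex cation is 2+.
With 2 anions per cation, each anion must be 2/2 = 1−.
Anion: ligand charges sum to -3; for the ion to be 1−, Fe = +2.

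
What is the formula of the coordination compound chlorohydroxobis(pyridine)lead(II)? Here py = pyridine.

Ligands: 1 hydroxo (OH, -1), 1 chloro (Cl, -1), 2 pyridine (py, neutral). Ligand charge sum = -2.
With Pb in oxidation state +2, the complex ion is [Pb...].

[PbCl(OH)(py)2]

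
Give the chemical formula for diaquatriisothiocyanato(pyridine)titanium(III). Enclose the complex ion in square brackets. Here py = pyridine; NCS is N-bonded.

Ligands: 2 aqua (H2O, neutral), 1 pyridine (py, neutral), 3 isothiocyanato (NCS, -1). Ligand charge sum = -3.
With Ti in oxidation state +3, the complex ion is [Ti...].

[Ti(H2O)2(NCS)3(py)]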